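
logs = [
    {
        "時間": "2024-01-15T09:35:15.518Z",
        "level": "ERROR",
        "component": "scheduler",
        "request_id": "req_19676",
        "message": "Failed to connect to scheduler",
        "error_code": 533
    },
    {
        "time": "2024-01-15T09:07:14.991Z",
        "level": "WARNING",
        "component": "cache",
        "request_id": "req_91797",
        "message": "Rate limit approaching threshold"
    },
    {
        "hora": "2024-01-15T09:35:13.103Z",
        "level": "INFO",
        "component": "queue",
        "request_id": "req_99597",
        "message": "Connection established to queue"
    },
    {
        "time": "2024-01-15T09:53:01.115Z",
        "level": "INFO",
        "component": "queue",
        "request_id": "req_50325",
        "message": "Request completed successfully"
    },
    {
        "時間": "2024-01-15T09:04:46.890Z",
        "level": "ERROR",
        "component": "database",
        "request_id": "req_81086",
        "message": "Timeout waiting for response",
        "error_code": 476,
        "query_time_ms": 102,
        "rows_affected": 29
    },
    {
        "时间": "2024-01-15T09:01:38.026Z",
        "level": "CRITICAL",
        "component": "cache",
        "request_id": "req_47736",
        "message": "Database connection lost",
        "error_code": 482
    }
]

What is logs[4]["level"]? "ERROR"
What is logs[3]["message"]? "Request completed successfully"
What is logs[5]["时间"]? "2024-01-15T09:01:38.026Z"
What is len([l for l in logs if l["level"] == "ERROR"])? 2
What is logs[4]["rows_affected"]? 29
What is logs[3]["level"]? "INFO"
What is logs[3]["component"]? "queue"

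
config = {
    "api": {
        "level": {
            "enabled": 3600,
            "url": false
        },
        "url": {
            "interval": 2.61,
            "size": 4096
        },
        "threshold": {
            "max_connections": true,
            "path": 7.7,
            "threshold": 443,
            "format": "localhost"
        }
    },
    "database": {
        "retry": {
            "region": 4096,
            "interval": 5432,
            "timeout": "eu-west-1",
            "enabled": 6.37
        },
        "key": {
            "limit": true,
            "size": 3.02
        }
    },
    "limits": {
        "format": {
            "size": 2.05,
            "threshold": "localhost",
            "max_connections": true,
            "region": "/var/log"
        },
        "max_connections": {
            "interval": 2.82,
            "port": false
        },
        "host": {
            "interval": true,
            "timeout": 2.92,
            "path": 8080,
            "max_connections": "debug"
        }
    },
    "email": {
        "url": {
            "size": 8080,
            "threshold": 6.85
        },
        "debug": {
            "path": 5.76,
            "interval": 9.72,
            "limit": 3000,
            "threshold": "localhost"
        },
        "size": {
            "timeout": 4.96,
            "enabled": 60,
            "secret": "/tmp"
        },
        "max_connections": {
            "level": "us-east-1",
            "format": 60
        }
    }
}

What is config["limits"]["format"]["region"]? "/var/log"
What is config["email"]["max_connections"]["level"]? "us-east-1"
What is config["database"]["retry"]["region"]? 4096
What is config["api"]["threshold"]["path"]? 7.7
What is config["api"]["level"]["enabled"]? 3600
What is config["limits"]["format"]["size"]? 2.05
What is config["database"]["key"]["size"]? 3.02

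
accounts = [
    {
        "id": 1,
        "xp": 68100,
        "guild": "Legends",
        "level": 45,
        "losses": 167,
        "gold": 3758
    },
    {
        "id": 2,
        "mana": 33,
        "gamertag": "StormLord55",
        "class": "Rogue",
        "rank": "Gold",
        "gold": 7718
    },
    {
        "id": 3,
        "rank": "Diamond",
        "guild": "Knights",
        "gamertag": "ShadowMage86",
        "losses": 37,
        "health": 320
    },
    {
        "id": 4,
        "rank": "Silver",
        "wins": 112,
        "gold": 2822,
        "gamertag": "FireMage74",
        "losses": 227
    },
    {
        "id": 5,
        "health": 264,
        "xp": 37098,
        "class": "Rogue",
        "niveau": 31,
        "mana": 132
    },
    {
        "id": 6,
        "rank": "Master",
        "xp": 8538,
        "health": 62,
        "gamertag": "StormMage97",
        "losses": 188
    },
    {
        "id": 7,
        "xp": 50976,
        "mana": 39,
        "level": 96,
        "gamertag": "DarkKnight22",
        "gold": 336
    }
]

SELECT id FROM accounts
[1, 2, 3, 4, 5, 6, 7]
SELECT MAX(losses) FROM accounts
227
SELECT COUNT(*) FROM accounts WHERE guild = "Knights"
1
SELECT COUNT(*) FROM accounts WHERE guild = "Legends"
1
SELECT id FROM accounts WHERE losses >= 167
[1, 4, 6]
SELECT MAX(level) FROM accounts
96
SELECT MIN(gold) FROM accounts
336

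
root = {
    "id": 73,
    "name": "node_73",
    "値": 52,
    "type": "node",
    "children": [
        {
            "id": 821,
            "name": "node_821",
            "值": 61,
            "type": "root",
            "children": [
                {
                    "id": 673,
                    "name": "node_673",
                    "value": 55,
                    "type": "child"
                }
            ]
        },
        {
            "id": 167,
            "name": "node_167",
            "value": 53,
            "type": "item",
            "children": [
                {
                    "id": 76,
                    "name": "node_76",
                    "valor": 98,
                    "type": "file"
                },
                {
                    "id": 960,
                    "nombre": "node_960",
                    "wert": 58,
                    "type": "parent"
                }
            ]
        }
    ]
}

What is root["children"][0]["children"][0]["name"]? "node_673"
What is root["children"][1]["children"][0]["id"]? 76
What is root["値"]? 52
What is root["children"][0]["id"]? 821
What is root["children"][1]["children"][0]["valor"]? 98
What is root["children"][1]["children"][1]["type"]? "parent"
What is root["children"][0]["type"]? "root"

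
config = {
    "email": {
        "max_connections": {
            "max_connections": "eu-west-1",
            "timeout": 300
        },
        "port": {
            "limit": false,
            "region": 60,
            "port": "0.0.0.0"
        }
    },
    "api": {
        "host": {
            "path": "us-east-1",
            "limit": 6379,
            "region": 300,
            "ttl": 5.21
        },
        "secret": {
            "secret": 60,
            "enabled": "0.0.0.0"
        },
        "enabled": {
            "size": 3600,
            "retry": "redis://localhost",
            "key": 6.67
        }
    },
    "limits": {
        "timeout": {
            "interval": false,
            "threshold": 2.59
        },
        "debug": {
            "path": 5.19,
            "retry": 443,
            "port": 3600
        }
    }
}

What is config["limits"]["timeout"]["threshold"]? 2.59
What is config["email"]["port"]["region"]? 60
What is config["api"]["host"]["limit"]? 6379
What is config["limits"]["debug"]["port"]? 3600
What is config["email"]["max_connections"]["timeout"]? 300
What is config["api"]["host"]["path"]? "us-east-1"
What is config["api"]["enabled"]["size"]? 3600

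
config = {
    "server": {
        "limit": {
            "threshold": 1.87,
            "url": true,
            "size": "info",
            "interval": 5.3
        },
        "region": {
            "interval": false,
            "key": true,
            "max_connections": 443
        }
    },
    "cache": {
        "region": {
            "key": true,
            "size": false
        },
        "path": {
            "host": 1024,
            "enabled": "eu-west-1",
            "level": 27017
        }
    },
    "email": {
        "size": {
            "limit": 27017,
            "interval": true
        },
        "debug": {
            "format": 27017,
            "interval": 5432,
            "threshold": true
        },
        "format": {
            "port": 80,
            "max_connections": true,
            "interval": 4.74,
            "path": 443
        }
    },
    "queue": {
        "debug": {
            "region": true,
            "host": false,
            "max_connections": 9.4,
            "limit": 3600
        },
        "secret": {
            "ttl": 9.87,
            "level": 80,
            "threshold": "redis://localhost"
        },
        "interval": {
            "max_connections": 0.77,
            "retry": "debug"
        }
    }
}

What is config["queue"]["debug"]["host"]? False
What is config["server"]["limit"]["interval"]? 5.3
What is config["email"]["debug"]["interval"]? 5432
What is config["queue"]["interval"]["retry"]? "debug"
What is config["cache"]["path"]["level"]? 27017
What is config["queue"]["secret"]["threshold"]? "redis://localhost"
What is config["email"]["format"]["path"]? 443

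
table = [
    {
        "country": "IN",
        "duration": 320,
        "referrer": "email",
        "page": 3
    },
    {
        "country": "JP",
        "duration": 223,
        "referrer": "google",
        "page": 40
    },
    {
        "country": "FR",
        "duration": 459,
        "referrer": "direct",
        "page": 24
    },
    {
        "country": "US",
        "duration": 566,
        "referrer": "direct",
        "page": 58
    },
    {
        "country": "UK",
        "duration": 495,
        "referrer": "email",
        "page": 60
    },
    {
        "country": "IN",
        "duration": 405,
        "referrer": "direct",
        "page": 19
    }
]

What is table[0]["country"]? "IN"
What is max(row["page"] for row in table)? 60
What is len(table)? 6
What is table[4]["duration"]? 495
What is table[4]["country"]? "UK"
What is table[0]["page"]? 3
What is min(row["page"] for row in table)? 3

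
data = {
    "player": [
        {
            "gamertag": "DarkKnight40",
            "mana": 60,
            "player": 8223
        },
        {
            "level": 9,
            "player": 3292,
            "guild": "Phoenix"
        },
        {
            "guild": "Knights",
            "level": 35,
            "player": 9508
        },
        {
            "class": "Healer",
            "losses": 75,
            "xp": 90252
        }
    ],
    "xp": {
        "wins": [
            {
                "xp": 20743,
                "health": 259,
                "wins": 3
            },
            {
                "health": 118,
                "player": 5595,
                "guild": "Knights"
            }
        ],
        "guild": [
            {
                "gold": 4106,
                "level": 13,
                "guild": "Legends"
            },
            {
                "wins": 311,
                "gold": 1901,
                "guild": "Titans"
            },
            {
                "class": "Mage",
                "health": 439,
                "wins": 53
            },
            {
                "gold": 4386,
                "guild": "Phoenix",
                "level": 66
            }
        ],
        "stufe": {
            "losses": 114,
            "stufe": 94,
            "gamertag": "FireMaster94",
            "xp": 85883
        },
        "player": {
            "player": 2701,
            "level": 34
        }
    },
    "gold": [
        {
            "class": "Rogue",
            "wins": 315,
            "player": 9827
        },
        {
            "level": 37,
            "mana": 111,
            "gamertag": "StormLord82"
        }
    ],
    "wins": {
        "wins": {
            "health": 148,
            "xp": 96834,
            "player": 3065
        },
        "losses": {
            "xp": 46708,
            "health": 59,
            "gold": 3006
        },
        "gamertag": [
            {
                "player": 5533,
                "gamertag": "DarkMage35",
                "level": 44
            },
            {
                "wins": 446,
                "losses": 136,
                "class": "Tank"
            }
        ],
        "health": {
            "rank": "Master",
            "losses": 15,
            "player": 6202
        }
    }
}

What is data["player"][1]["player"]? 3292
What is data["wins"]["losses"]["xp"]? 46708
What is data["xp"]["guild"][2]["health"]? 439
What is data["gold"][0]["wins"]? 315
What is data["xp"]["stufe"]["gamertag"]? "FireMaster94"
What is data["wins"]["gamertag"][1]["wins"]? 446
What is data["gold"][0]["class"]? "Rogue"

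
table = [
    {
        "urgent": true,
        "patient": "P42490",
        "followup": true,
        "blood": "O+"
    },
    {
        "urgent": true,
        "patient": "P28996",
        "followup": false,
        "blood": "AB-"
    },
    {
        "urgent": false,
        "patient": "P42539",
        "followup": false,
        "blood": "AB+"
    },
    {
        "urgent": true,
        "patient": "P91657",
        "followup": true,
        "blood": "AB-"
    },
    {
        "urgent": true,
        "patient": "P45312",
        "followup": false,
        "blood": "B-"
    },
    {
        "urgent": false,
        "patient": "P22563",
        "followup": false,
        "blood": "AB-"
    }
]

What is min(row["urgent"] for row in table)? False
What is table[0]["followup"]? True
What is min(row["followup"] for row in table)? False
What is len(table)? 6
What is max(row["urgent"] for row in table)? True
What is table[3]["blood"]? "AB-"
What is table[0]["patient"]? "P42490"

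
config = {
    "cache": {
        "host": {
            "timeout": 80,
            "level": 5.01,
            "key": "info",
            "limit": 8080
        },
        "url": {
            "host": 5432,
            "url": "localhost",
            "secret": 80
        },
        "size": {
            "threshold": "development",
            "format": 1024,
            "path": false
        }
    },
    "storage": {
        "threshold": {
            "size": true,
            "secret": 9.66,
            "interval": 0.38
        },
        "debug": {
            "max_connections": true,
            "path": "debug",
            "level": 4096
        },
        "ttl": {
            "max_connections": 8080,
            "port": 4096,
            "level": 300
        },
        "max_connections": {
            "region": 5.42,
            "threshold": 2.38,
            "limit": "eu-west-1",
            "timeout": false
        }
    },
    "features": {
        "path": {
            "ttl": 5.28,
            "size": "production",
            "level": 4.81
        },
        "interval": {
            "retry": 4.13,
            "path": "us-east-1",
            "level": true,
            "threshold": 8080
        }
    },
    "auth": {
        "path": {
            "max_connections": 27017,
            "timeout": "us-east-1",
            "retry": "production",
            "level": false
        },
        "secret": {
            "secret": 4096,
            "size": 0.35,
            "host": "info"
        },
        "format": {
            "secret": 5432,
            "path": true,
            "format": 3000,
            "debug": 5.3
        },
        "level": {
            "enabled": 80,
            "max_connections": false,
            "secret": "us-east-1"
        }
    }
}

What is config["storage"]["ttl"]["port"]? 4096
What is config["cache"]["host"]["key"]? "info"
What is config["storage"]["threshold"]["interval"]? 0.38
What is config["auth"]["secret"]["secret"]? 4096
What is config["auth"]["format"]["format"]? 3000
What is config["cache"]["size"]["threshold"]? "development"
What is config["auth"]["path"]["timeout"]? "us-east-1"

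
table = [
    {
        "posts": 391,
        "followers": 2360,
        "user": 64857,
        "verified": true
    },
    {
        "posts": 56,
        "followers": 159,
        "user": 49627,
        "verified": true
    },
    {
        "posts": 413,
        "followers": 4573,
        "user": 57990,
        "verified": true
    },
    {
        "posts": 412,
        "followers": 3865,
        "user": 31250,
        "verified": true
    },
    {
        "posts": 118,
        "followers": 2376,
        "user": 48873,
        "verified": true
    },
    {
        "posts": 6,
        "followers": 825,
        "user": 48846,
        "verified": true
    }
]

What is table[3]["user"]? 31250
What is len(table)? 6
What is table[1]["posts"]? 56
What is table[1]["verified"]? True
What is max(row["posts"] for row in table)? 413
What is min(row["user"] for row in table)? 31250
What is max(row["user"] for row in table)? 64857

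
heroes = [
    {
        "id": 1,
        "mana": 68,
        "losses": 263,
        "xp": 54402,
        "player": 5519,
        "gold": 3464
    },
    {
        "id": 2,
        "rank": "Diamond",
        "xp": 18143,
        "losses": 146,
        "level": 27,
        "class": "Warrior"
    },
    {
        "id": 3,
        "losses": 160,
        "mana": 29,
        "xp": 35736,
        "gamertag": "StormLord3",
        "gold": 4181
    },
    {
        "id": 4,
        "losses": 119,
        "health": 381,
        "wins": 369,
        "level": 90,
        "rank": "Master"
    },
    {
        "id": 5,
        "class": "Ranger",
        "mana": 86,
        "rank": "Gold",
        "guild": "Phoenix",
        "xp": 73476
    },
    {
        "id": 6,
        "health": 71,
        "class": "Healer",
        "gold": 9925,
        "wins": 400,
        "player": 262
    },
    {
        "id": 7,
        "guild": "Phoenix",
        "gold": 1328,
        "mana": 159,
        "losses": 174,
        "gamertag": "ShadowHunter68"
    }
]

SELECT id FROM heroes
[1, 2, 3, 4, 5, 6, 7]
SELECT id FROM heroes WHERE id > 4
[5, 6, 7]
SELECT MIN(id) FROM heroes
1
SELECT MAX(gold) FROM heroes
9925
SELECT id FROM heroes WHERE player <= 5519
[1, 6]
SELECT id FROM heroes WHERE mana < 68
[3]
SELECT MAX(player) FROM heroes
5519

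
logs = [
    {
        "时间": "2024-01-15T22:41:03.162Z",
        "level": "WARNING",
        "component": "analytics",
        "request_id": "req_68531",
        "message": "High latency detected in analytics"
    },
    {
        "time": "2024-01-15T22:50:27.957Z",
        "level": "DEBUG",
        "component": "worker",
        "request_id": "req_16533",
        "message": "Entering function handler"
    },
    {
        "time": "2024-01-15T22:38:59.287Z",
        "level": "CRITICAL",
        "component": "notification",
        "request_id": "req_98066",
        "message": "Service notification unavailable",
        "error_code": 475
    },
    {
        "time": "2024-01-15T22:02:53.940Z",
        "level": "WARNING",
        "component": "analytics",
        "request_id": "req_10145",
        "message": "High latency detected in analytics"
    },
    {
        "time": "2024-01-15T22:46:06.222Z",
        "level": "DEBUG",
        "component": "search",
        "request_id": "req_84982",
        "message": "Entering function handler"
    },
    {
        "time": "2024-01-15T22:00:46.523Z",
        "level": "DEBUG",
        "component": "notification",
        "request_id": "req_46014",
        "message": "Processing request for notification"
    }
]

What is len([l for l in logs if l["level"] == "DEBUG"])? 3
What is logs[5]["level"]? "DEBUG"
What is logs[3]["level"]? "WARNING"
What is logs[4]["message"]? "Entering function handler"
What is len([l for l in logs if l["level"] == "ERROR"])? 0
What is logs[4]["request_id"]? "req_84982"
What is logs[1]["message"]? "Entering function handler"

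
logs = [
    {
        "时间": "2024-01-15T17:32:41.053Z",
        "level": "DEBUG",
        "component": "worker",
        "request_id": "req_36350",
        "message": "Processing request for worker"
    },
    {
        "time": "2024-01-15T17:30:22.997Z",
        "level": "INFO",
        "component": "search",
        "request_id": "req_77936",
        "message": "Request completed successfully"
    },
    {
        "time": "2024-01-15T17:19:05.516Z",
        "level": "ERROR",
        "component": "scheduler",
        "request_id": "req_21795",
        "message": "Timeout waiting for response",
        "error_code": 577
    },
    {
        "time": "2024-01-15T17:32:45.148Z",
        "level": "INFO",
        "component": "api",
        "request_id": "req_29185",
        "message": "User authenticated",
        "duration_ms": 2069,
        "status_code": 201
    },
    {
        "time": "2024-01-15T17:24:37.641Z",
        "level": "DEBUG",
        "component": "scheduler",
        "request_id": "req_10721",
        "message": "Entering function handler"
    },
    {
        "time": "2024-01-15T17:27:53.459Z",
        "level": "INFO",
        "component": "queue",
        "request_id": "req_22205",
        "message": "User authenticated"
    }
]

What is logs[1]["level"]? "INFO"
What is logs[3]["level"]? "INFO"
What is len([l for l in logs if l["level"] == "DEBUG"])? 2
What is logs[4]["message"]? "Entering function handler"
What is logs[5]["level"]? "INFO"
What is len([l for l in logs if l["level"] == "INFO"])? 3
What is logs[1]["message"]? "Request completed successfully"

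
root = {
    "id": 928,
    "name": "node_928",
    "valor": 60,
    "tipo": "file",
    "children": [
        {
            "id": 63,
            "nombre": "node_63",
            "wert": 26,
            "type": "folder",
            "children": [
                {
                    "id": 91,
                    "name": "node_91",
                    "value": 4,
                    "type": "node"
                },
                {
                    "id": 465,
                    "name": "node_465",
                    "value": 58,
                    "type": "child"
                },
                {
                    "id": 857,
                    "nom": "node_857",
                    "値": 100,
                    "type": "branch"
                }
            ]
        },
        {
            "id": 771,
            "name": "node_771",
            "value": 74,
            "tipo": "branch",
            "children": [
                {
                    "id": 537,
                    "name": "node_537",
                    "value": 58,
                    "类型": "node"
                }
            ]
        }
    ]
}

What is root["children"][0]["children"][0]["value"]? 4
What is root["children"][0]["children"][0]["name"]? "node_91"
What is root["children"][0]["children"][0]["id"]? 91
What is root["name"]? "node_928"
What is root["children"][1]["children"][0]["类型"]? "node"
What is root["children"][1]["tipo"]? "branch"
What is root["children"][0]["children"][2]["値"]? 100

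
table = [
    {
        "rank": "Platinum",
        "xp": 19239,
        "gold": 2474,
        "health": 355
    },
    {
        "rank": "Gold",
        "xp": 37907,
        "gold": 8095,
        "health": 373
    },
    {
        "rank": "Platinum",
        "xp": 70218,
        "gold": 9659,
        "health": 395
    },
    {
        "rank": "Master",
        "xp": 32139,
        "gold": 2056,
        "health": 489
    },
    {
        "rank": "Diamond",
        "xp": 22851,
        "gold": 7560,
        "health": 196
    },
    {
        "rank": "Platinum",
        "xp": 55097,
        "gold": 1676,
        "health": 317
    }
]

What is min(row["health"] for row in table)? 196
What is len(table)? 6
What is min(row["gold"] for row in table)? 1676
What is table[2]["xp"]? 70218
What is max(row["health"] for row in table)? 489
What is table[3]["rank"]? "Master"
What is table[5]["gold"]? 1676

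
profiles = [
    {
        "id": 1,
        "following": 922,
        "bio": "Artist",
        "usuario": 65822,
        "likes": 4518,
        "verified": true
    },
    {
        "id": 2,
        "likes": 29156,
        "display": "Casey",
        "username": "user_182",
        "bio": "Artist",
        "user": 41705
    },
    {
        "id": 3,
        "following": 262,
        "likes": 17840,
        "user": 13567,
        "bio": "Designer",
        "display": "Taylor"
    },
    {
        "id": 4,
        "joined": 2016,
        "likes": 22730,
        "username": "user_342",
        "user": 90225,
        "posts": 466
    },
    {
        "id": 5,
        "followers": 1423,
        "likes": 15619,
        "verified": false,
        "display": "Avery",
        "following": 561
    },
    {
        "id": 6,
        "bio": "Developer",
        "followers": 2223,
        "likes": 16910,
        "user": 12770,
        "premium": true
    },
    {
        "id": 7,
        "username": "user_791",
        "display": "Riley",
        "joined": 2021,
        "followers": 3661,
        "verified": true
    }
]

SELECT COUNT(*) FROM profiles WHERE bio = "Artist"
2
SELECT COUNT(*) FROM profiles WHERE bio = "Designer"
1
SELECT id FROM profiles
[1, 2, 3, 4, 5, 6, 7]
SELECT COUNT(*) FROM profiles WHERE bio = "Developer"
1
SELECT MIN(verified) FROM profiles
False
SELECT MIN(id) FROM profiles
1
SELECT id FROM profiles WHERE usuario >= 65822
[1]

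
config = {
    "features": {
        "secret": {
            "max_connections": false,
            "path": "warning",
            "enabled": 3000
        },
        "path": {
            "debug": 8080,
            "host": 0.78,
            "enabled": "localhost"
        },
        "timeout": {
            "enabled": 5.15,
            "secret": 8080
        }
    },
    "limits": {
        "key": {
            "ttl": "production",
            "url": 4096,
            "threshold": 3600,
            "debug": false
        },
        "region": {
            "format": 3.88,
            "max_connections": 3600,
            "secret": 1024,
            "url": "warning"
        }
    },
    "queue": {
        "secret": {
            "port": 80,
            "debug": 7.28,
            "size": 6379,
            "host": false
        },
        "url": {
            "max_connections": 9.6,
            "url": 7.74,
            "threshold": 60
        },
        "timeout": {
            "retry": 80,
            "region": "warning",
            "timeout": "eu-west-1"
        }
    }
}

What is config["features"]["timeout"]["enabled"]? 5.15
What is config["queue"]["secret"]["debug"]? 7.28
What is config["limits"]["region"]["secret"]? 1024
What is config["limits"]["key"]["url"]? 4096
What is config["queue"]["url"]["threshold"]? 60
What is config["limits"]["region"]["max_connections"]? 3600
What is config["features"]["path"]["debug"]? 8080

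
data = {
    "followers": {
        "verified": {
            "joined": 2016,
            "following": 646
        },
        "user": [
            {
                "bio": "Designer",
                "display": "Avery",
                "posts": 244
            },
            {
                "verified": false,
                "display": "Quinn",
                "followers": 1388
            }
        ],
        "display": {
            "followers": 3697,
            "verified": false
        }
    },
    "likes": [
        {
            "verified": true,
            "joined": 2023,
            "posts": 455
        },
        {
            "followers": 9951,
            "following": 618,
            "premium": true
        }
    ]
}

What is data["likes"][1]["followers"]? 9951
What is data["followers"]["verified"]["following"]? 646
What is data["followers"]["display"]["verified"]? False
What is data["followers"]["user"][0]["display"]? "Avery"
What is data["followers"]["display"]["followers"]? 3697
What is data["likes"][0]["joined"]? 2023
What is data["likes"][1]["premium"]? True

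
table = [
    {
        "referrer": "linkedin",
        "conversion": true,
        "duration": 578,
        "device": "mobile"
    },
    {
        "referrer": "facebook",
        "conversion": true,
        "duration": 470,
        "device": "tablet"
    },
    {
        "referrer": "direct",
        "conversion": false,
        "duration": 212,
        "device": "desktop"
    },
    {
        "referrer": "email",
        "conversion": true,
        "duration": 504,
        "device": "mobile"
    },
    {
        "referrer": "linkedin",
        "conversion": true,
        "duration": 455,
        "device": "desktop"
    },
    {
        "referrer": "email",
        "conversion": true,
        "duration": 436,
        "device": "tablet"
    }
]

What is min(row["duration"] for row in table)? 212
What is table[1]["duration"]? 470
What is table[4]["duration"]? 455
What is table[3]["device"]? "mobile"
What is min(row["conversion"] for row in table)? False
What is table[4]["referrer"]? "linkedin"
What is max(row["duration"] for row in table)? 578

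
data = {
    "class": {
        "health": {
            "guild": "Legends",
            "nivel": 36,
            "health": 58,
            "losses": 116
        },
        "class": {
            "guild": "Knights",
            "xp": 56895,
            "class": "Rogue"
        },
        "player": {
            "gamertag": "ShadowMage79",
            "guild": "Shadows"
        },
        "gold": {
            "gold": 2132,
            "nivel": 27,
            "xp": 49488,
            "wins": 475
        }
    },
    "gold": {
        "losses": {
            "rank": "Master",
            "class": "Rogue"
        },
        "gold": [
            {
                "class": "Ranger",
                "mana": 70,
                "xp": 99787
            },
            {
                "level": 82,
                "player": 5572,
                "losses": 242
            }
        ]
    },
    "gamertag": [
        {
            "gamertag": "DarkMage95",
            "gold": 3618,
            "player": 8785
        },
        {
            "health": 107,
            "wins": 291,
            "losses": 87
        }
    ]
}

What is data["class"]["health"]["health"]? 58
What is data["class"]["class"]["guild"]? "Knights"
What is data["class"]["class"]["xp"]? 56895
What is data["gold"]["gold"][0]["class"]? "Ranger"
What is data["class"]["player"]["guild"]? "Shadows"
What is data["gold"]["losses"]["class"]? "Rogue"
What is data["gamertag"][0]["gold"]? 3618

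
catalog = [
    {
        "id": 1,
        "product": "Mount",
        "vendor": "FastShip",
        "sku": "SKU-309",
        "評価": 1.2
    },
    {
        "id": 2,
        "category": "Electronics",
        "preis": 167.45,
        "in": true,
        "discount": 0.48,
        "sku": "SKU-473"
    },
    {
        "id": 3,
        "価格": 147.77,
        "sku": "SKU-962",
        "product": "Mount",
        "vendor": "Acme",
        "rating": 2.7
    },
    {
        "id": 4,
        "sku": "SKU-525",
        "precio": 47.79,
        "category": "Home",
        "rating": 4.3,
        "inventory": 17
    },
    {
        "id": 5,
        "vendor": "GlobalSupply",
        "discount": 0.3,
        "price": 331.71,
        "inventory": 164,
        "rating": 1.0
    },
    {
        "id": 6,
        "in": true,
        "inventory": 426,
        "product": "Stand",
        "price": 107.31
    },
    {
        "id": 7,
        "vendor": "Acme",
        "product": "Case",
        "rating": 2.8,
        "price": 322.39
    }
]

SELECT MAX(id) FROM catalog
7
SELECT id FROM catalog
[1, 2, 3, 4, 5, 6, 7]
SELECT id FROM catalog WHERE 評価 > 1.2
[]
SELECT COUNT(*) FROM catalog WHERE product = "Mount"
2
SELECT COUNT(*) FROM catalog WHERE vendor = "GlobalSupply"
1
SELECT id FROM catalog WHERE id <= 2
[1, 2]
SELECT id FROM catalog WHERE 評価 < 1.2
[]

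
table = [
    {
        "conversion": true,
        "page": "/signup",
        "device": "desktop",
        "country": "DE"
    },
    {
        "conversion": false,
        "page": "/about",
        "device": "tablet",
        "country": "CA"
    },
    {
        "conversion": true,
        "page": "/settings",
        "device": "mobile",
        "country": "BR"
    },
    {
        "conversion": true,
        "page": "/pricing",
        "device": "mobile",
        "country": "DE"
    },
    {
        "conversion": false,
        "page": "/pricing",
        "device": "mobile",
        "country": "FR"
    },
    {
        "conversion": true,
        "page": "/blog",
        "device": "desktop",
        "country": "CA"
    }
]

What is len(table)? 6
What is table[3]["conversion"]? True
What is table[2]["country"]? "BR"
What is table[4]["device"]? "mobile"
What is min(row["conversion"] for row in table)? False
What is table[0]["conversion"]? True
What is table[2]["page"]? "/settings"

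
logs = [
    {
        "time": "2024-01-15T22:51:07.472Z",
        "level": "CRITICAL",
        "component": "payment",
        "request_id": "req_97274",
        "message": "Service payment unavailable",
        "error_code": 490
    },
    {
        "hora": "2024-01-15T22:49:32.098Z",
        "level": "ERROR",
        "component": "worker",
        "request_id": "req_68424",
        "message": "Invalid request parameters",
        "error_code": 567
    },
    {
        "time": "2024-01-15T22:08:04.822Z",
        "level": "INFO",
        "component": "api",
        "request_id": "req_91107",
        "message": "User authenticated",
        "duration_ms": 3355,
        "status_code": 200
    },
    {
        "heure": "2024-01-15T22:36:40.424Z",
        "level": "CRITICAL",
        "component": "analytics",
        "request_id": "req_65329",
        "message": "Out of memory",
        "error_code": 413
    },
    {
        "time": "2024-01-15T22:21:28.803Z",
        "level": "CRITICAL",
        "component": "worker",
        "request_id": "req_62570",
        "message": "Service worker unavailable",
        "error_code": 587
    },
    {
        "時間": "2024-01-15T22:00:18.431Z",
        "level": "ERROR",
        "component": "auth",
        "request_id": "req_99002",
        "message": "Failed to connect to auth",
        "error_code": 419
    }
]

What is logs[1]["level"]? "ERROR"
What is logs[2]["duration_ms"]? 3355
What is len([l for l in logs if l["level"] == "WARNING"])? 0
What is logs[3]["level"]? "CRITICAL"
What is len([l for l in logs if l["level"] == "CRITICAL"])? 3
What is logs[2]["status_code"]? 200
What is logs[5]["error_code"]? 419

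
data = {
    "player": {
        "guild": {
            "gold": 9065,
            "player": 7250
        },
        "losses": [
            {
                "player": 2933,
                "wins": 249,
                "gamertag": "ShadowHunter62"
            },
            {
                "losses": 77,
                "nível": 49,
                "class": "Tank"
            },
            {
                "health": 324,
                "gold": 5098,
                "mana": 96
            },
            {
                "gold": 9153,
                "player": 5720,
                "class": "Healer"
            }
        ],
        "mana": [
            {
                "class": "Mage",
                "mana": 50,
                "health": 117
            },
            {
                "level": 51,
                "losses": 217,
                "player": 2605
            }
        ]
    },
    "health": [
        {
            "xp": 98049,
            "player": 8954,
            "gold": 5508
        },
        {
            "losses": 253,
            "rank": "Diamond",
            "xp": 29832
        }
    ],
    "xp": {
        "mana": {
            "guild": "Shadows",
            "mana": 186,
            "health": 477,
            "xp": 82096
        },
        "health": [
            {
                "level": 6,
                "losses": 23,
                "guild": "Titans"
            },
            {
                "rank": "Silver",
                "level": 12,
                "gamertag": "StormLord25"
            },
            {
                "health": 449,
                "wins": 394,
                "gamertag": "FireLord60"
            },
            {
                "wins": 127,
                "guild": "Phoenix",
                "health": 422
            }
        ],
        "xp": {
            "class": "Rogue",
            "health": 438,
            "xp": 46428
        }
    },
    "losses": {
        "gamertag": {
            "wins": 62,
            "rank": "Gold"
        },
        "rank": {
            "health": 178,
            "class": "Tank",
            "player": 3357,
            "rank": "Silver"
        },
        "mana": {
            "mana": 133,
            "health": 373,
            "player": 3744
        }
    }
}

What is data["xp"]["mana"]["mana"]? 186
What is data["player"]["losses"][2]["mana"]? 96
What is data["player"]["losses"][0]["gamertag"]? "ShadowHunter62"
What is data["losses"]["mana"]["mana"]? 133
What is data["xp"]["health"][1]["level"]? 12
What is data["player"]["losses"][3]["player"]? 5720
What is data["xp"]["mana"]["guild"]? "Shadows"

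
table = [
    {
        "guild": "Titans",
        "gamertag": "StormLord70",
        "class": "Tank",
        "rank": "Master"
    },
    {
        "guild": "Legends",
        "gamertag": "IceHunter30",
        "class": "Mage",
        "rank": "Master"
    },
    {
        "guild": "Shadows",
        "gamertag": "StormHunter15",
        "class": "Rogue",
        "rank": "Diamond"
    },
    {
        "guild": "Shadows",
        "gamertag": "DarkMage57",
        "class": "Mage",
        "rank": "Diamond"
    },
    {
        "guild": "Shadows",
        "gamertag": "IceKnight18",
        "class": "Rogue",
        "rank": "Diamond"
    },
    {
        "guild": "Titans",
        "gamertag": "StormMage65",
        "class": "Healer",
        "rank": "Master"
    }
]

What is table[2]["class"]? "Rogue"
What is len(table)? 6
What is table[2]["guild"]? "Shadows"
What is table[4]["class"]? "Rogue"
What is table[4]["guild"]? "Shadows"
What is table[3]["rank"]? "Diamond"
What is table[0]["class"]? "Tank"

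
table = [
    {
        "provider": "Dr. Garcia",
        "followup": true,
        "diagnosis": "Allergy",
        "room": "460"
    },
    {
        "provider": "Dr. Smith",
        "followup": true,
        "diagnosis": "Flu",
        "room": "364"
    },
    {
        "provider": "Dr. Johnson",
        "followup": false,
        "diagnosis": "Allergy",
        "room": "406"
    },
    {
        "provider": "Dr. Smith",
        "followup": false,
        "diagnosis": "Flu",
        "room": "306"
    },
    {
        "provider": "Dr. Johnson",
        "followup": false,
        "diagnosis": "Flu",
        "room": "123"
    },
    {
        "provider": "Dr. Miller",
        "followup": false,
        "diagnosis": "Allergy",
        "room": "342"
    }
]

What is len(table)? 6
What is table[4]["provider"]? "Dr. Johnson"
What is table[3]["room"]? "306"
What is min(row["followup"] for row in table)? False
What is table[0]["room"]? "460"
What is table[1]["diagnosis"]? "Flu"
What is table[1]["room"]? "364"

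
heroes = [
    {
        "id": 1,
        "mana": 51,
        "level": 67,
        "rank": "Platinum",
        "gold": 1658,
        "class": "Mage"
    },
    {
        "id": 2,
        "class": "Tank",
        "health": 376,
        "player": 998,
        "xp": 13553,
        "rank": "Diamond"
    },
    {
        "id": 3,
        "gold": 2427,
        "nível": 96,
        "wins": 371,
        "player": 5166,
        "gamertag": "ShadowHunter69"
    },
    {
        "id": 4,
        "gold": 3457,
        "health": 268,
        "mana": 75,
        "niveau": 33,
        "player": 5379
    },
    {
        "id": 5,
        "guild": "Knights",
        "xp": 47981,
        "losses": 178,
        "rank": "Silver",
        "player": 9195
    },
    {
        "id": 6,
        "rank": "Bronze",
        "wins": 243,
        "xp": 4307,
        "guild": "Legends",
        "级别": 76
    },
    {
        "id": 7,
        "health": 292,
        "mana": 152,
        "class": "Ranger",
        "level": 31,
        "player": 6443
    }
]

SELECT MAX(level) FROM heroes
67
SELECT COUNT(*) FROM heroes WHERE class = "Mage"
1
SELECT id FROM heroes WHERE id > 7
[]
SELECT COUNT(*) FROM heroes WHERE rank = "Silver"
1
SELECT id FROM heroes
[1, 2, 3, 4, 5, 6, 7]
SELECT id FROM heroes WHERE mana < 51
[]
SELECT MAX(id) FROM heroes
7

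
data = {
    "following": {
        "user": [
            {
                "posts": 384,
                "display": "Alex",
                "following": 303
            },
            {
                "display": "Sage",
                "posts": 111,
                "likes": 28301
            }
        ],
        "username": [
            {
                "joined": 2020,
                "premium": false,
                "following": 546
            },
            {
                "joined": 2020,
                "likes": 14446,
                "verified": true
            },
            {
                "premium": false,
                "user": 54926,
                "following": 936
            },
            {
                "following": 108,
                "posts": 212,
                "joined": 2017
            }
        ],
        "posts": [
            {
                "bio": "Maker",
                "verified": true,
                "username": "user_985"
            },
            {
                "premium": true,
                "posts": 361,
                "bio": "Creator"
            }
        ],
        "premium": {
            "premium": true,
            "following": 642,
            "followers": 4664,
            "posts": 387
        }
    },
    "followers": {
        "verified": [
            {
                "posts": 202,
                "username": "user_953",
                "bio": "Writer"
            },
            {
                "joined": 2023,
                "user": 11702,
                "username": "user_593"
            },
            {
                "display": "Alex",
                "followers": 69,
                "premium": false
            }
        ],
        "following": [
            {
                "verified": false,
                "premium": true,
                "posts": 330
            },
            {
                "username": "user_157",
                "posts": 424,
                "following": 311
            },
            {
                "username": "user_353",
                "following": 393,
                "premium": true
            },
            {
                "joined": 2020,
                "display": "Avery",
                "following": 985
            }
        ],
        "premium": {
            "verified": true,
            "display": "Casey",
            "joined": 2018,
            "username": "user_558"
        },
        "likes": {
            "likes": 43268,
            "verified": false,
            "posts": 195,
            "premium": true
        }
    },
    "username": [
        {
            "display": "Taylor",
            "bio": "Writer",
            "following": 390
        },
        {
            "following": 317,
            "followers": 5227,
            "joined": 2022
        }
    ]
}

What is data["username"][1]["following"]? 317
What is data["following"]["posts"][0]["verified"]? True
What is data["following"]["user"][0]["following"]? 303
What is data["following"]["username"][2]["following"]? 936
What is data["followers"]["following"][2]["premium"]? True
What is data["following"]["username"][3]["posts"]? 212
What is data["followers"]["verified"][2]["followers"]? 69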